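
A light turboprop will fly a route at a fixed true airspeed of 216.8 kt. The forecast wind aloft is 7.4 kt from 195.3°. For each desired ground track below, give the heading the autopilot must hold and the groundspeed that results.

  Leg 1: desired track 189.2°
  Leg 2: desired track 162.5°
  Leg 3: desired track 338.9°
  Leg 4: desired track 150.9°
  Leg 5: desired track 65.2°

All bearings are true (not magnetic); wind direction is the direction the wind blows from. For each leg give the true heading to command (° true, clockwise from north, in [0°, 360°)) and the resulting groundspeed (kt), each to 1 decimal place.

Leg 1: heading=189.4°, groundspeed=209.4 kt
Leg 2: heading=163.6°, groundspeed=210.5 kt
Leg 3: heading=337.7°, groundspeed=222.7 kt
Leg 4: heading=152.3°, groundspeed=211.5 kt
Leg 5: heading=66.7°, groundspeed=221.5 kt

Leg 1: desired track 189.2°; wind correction +0.2° → command heading 189.4°, groundspeed 209.4 kt
Leg 2: desired track 162.5°; wind correction +1.1° → command heading 163.6°, groundspeed 210.5 kt
Leg 3: desired track 338.9°; wind correction -1.2° → command heading 337.7°, groundspeed 222.7 kt
Leg 4: desired track 150.9°; wind correction +1.4° → command heading 152.3°, groundspeed 211.5 kt
Leg 5: desired track 65.2°; wind correction +1.5° → command heading 66.7°, groundspeed 221.5 kt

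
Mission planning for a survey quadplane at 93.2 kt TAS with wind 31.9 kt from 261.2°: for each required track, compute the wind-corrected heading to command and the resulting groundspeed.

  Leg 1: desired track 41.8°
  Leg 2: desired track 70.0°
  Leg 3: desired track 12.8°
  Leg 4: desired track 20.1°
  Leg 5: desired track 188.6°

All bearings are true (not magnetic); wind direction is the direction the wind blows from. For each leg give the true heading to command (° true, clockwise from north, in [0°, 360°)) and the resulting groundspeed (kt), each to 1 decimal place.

Leg 1: heading=29.3°, groundspeed=115.6 kt
Leg 2: heading=66.2°, groundspeed=124.3 kt
Leg 3: heading=354.2°, groundspeed=100.1 kt
Leg 4: heading=2.7°, groundspeed=104.3 kt
Leg 5: heading=207.7°, groundspeed=78.5 kt

Leg 1: desired track 41.8°; wind correction -12.5° → command heading 29.3°, groundspeed 115.6 kt
Leg 2: desired track 70.0°; wind correction -3.8° → command heading 66.2°, groundspeed 124.3 kt
Leg 3: desired track 12.8°; wind correction -18.6° → command heading 354.2°, groundspeed 100.1 kt
Leg 4: desired track 20.1°; wind correction -17.4° → command heading 2.7°, groundspeed 104.3 kt
Leg 5: desired track 188.6°; wind correction +19.1° → command heading 207.7°, groundspeed 78.5 kt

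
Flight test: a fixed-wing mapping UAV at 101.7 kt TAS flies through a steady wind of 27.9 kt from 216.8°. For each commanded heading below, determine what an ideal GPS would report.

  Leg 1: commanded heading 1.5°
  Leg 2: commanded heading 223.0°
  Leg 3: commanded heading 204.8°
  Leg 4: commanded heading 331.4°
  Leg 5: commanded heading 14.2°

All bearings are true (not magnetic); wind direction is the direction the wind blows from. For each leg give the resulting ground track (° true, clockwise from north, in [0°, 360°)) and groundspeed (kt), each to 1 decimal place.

Leg 1: track=8.9°, groundspeed=125.5 kt
Leg 2: track=225.3°, groundspeed=74.0 kt
Leg 3: track=200.3°, groundspeed=74.6 kt
Leg 4: track=344.0°, groundspeed=116.1 kt
Leg 5: track=19.0°, groundspeed=127.9 kt

Leg 1: heading 1.5°; drift +7.4° → track 8.9°, groundspeed 125.5 kt
Leg 2: heading 223.0°; drift +2.3° → track 225.3°, groundspeed 74.0 kt
Leg 3: heading 204.8°; drift -4.5° → track 200.3°, groundspeed 74.6 kt
Leg 4: heading 331.4°; drift +12.6° → track 344.0°, groundspeed 116.1 kt
Leg 5: heading 14.2°; drift +4.8° → track 19.0°, groundspeed 127.9 kt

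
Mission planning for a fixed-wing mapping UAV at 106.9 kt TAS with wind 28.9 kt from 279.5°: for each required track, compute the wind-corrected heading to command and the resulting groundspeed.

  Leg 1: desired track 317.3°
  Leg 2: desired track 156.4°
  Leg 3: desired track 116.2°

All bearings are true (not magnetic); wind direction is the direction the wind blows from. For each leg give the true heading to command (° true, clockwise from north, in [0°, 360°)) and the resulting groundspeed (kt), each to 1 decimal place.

Leg 1: heading=307.8°, groundspeed=82.6 kt
Leg 2: heading=169.5°, groundspeed=119.9 kt
Leg 3: heading=120.7°, groundspeed=134.3 kt

Leg 1: desired track 317.3°; wind correction -9.5° → command heading 307.8°, groundspeed 82.6 kt
Leg 2: desired track 156.4°; wind correction +13.1° → command heading 169.5°, groundspeed 119.9 kt
Leg 3: desired track 116.2°; wind correction +4.5° → command heading 120.7°, groundspeed 134.3 kt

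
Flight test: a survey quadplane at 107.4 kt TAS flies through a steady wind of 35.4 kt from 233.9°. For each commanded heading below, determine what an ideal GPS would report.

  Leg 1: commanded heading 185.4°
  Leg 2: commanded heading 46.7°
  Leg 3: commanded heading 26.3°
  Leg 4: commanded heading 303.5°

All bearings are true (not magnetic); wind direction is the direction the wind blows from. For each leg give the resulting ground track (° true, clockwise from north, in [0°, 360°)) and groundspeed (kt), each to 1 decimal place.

Leg 1: track=167.9°, groundspeed=88.0 kt
Leg 2: track=48.5°, groundspeed=142.6 kt
Leg 3: track=33.0°, groundspeed=139.7 kt
Leg 4: track=322.7°, groundspeed=100.7 kt

Leg 1: heading 185.4°; drift -17.5° → track 167.9°, groundspeed 88.0 kt
Leg 2: heading 46.7°; drift +1.8° → track 48.5°, groundspeed 142.6 kt
Leg 3: heading 26.3°; drift +6.7° → track 33.0°, groundspeed 139.7 kt
Leg 4: heading 303.5°; drift +19.2° → track 322.7°, groundspeed 100.7 kt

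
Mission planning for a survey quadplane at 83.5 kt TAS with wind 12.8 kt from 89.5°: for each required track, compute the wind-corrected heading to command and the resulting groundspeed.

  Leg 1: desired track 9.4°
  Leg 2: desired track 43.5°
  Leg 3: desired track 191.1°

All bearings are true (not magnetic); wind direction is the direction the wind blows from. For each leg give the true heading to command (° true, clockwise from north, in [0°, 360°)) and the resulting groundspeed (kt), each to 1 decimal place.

Leg 1: desired track 9.4°; wind correction +8.7° → command heading 18.1°, groundspeed 80.3 kt
Leg 2: desired track 43.5°; wind correction +6.3° → command heading 49.8°, groundspeed 74.1 kt
Leg 3: desired track 191.1°; wind correction -8.6° → command heading 182.5°, groundspeed 85.1 kt

Leg 1: heading=18.1°, groundspeed=80.3 kt
Leg 2: heading=49.8°, groundspeed=74.1 kt
Leg 3: heading=182.5°, groundspeed=85.1 kt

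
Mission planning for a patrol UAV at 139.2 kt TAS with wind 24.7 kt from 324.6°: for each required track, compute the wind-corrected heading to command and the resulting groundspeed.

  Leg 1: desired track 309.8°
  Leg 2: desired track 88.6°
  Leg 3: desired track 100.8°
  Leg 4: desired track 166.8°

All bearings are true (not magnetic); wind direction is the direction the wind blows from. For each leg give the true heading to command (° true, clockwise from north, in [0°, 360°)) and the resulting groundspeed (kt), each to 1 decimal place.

Leg 1: heading=312.4°, groundspeed=115.2 kt
Leg 2: heading=80.1°, groundspeed=151.5 kt
Leg 3: heading=93.7°, groundspeed=156.0 kt
Leg 4: heading=170.6°, groundspeed=161.8 kt

Leg 1: desired track 309.8°; wind correction +2.6° → command heading 312.4°, groundspeed 115.2 kt
Leg 2: desired track 88.6°; wind correction -8.5° → command heading 80.1°, groundspeed 151.5 kt
Leg 3: desired track 100.8°; wind correction -7.1° → command heading 93.7°, groundspeed 156.0 kt
Leg 4: desired track 166.8°; wind correction +3.8° → command heading 170.6°, groundspeed 161.8 kt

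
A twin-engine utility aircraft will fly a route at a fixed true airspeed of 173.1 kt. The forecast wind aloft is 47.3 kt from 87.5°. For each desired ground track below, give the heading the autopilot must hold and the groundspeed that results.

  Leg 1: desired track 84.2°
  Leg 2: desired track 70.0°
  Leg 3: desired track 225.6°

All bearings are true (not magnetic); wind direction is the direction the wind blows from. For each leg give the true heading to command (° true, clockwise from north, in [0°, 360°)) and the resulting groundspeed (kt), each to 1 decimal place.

Leg 1: heading=85.1°, groundspeed=125.9 kt
Leg 2: heading=74.7°, groundspeed=127.4 kt
Leg 3: heading=215.1°, groundspeed=205.4 kt

Leg 1: desired track 84.2°; wind correction +0.9° → command heading 85.1°, groundspeed 125.9 kt
Leg 2: desired track 70.0°; wind correction +4.7° → command heading 74.7°, groundspeed 127.4 kt
Leg 3: desired track 225.6°; wind correction -10.5° → command heading 215.1°, groundspeed 205.4 kt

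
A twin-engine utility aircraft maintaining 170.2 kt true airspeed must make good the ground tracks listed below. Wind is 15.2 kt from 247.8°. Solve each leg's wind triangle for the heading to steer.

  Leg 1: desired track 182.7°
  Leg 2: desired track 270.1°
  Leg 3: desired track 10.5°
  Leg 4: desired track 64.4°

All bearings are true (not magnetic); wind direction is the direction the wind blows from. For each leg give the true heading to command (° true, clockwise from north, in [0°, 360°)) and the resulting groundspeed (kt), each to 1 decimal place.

Leg 1: desired track 182.7°; wind correction +4.6° → command heading 187.3°, groundspeed 163.2 kt
Leg 2: desired track 270.1°; wind correction -1.9° → command heading 268.2°, groundspeed 156.0 kt
Leg 3: desired track 10.5°; wind correction -4.3° → command heading 6.2°, groundspeed 177.9 kt
Leg 4: desired track 64.4°; wind correction -0.3° → command heading 64.1°, groundspeed 185.4 kt

Leg 1: heading=187.3°, groundspeed=163.2 kt
Leg 2: heading=268.2°, groundspeed=156.0 kt
Leg 3: heading=6.2°, groundspeed=177.9 kt
Leg 4: heading=64.1°, groundspeed=185.4 kt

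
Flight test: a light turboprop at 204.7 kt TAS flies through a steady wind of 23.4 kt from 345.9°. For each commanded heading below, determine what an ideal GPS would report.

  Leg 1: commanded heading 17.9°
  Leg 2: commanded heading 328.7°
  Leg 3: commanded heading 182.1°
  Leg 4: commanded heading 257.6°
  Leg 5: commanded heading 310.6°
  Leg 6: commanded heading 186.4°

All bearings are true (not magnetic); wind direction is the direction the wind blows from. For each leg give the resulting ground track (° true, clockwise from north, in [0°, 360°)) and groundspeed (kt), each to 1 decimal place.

Leg 1: track=21.7°, groundspeed=185.3 kt
Leg 2: track=326.5°, groundspeed=182.5 kt
Leg 3: track=180.5°, groundspeed=227.3 kt
Leg 4: track=251.1°, groundspeed=205.3 kt
Leg 5: track=306.4°, groundspeed=186.1 kt
Leg 6: track=184.3°, groundspeed=226.8 kt

Leg 1: heading 17.9°; drift +3.8° → track 21.7°, groundspeed 185.3 kt
Leg 2: heading 328.7°; drift -2.2° → track 326.5°, groundspeed 182.5 kt
Leg 3: heading 182.1°; drift -1.6° → track 180.5°, groundspeed 227.3 kt
Leg 4: heading 257.6°; drift -6.5° → track 251.1°, groundspeed 205.3 kt
Leg 5: heading 310.6°; drift -4.2° → track 306.4°, groundspeed 186.1 kt
Leg 6: heading 186.4°; drift -2.1° → track 184.3°, groundspeed 226.8 kt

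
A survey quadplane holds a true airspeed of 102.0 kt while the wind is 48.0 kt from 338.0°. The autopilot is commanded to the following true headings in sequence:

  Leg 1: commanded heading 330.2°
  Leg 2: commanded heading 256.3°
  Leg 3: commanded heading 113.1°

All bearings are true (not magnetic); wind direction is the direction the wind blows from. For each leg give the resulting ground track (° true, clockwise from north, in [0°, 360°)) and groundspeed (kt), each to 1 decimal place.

Leg 1: heading 330.2°; drift -6.8° → track 323.4°, groundspeed 54.8 kt
Leg 2: heading 256.3°; drift -26.5° → track 229.8°, groundspeed 106.3 kt
Leg 3: heading 113.1°; drift +14.0° → track 127.1°, groundspeed 140.2 kt

Leg 1: track=323.4°, groundspeed=54.8 kt
Leg 2: track=229.8°, groundspeed=106.3 kt
Leg 3: track=127.1°, groundspeed=140.2 kt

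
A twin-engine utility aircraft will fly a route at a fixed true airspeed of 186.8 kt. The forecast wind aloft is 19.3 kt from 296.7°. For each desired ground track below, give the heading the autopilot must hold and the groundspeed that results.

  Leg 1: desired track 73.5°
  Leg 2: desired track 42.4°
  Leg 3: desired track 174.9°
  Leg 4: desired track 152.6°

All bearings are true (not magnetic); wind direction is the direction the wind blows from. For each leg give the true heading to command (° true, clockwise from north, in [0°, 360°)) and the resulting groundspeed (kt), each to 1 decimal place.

Leg 1: heading=69.4°, groundspeed=200.4 kt
Leg 2: heading=36.7°, groundspeed=191.1 kt
Leg 3: heading=179.9°, groundspeed=196.2 kt
Leg 4: heading=156.1°, groundspeed=202.1 kt

Leg 1: desired track 73.5°; wind correction -4.1° → command heading 69.4°, groundspeed 200.4 kt
Leg 2: desired track 42.4°; wind correction -5.7° → command heading 36.7°, groundspeed 191.1 kt
Leg 3: desired track 174.9°; wind correction +5.0° → command heading 179.9°, groundspeed 196.2 kt
Leg 4: desired track 152.6°; wind correction +3.5° → command heading 156.1°, groundspeed 202.1 kt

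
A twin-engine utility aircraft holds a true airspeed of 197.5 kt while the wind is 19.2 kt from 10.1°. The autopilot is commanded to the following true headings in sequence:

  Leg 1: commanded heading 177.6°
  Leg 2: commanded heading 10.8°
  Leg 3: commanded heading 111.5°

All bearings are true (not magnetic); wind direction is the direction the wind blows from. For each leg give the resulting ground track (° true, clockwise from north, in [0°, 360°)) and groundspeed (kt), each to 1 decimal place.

Leg 1: heading 177.6°; drift +1.1° → track 178.7°, groundspeed 216.3 kt
Leg 2: heading 10.8°; drift +0.1° → track 10.9°, groundspeed 178.3 kt
Leg 3: heading 111.5°; drift +5.3° → track 116.8°, groundspeed 202.2 kt

Leg 1: track=178.7°, groundspeed=216.3 kt
Leg 2: track=10.9°, groundspeed=178.3 kt
Leg 3: track=116.8°, groundspeed=202.2 kt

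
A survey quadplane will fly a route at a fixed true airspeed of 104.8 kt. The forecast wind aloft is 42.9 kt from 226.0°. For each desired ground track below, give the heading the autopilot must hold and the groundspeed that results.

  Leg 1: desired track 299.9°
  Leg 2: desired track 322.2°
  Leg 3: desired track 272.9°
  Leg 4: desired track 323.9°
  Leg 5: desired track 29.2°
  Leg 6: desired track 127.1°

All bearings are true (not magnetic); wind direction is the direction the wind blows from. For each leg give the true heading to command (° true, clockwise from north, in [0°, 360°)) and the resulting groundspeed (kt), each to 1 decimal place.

Leg 1: desired track 299.9°; wind correction -23.2° → command heading 276.7°, groundspeed 84.5 kt
Leg 2: desired track 322.2°; wind correction -24.0° → command heading 298.2°, groundspeed 100.4 kt
Leg 3: desired track 272.9°; wind correction -17.4° → command heading 255.5°, groundspeed 70.7 kt
Leg 4: desired track 323.9°; wind correction -23.9° → command heading 300.0°, groundspeed 101.7 kt
Leg 5: desired track 29.2°; wind correction -6.8° → command heading 22.4°, groundspeed 145.1 kt
Leg 6: desired track 127.1°; wind correction +23.9° → command heading 151.0°, groundspeed 102.5 kt

Leg 1: heading=276.7°, groundspeed=84.5 kt
Leg 2: heading=298.2°, groundspeed=100.4 kt
Leg 3: heading=255.5°, groundspeed=70.7 kt
Leg 4: heading=300.0°, groundspeed=101.7 kt
Leg 5: heading=22.4°, groundspeed=145.1 kt
Leg 6: heading=151.0°, groundspeed=102.5 kt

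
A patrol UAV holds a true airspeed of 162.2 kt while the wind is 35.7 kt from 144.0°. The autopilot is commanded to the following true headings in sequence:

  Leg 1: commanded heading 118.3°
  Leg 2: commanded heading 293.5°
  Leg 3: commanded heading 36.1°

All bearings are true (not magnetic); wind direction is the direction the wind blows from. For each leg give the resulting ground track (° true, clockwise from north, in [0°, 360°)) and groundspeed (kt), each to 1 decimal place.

Leg 1: track=111.5°, groundspeed=130.9 kt
Leg 2: track=298.9°, groundspeed=193.8 kt
Leg 3: track=25.0°, groundspeed=176.5 kt

Leg 1: heading 118.3°; drift -6.8° → track 111.5°, groundspeed 130.9 kt
Leg 2: heading 293.5°; drift +5.4° → track 298.9°, groundspeed 193.8 kt
Leg 3: heading 36.1°; drift -11.1° → track 25.0°, groundspeed 176.5 kt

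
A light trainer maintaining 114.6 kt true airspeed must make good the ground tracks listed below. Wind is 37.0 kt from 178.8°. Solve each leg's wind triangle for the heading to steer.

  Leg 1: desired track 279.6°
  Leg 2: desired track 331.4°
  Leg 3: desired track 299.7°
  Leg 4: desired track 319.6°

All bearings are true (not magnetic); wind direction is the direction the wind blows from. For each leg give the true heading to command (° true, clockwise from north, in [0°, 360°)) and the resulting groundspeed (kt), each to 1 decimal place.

Leg 1: desired track 279.6°; wind correction -18.5° → command heading 261.1°, groundspeed 115.6 kt
Leg 2: desired track 331.4°; wind correction -8.5° → command heading 322.9°, groundspeed 146.2 kt
Leg 3: desired track 299.7°; wind correction -16.1° → command heading 283.6°, groundspeed 129.1 kt
Leg 4: desired track 319.6°; wind correction -11.8° → command heading 307.8°, groundspeed 140.9 kt

Leg 1: heading=261.1°, groundspeed=115.6 kt
Leg 2: heading=322.9°, groundspeed=146.2 kt
Leg 3: heading=283.6°, groundspeed=129.1 kt
Leg 4: heading=307.8°, groundspeed=140.9 kt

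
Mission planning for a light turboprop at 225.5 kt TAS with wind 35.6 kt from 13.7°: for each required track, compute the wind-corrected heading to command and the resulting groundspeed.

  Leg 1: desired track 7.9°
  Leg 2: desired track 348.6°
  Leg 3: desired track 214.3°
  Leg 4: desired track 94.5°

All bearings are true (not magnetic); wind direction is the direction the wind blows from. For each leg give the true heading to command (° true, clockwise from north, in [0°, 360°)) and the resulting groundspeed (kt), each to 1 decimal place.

Leg 1: desired track 7.9°; wind correction +0.9° → command heading 8.8°, groundspeed 190.1 kt
Leg 2: desired track 348.6°; wind correction +3.8° → command heading 352.4°, groundspeed 192.8 kt
Leg 3: desired track 214.3°; wind correction +3.2° → command heading 217.5°, groundspeed 258.5 kt
Leg 4: desired track 94.5°; wind correction -9.0° → command heading 85.5°, groundspeed 217.1 kt

Leg 1: heading=8.8°, groundspeed=190.1 kt
Leg 2: heading=352.4°, groundspeed=192.8 kt
Leg 3: heading=217.5°, groundspeed=258.5 kt
Leg 4: heading=85.5°, groundspeed=217.1 kt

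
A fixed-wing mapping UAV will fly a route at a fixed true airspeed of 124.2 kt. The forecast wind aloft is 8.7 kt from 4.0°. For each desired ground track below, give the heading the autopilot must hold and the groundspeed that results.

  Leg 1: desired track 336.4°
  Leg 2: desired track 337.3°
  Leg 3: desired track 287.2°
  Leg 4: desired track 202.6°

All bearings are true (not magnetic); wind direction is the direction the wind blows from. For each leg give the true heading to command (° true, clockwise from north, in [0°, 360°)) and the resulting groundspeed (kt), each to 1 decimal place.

Leg 1: desired track 336.4°; wind correction +1.9° → command heading 338.3°, groundspeed 116.4 kt
Leg 2: desired track 337.3°; wind correction +1.8° → command heading 339.1°, groundspeed 116.4 kt
Leg 3: desired track 287.2°; wind correction +3.9° → command heading 291.1°, groundspeed 121.9 kt
Leg 4: desired track 202.6°; wind correction +1.3° → command heading 203.9°, groundspeed 132.4 kt

Leg 1: heading=338.3°, groundspeed=116.4 kt
Leg 2: heading=339.1°, groundspeed=116.4 kt
Leg 3: heading=291.1°, groundspeed=121.9 kt
Leg 4: heading=203.9°, groundspeed=132.4 kt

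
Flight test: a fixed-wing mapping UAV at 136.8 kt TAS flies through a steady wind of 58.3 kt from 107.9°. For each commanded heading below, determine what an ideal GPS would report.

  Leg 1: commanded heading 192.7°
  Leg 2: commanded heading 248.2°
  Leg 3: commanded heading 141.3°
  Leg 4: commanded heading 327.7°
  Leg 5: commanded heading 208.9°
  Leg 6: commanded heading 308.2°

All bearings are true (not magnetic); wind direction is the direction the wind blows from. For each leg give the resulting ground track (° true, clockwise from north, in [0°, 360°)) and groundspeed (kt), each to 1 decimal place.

Leg 1: heading 192.7°; drift +23.8° → track 216.5°, groundspeed 143.8 kt
Leg 2: heading 248.2°; drift +11.6° → track 259.8°, groundspeed 185.4 kt
Leg 3: heading 141.3°; drift +20.0° → track 161.3°, groundspeed 93.8 kt
Leg 4: heading 327.7°; drift -11.6° → track 316.1°, groundspeed 185.4 kt
Leg 5: heading 208.9°; drift +21.2° → track 230.1°, groundspeed 158.6 kt
Leg 6: heading 308.2°; drift -6.0° → track 302.2°, groundspeed 192.5 kt

Leg 1: track=216.5°, groundspeed=143.8 kt
Leg 2: track=259.8°, groundspeed=185.4 kt
Leg 3: track=161.3°, groundspeed=93.8 kt
Leg 4: track=316.1°, groundspeed=185.4 kt
Leg 5: track=230.1°, groundspeed=158.6 kt
Leg 6: track=302.2°, groundspeed=192.5 kt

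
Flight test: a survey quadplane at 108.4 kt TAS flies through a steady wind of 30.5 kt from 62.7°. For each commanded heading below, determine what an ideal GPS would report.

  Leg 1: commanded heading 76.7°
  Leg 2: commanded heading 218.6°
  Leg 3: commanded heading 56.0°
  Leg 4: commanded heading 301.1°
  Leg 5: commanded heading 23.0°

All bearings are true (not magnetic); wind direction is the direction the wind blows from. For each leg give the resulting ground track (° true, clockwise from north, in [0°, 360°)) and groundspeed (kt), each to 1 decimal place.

Leg 1: heading 76.7°; drift +5.3° → track 82.0°, groundspeed 79.2 kt
Leg 2: heading 218.6°; drift +5.2° → track 223.8°, groundspeed 136.8 kt
Leg 3: heading 56.0°; drift -2.6° → track 53.4°, groundspeed 78.2 kt
Leg 4: heading 301.1°; drift -11.8° → track 289.3°, groundspeed 127.1 kt
Leg 5: heading 23.0°; drift -12.9° → track 10.1°, groundspeed 87.1 kt

Leg 1: track=82.0°, groundspeed=79.2 kt
Leg 2: track=223.8°, groundspeed=136.8 kt
Leg 3: track=53.4°, groundspeed=78.2 kt
Leg 4: track=289.3°, groundspeed=127.1 kt
Leg 5: track=10.1°, groundspeed=87.1 kt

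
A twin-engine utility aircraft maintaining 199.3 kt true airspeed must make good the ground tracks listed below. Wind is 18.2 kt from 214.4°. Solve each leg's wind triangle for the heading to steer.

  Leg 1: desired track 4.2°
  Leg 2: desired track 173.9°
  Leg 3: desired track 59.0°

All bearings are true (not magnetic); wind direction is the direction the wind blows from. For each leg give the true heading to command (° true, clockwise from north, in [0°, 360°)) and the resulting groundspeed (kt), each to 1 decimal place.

Leg 1: desired track 4.2°; wind correction -2.6° → command heading 1.6°, groundspeed 214.8 kt
Leg 2: desired track 173.9°; wind correction +3.4° → command heading 177.3°, groundspeed 185.1 kt
Leg 3: desired track 59.0°; wind correction +2.2° → command heading 61.2°, groundspeed 215.7 kt

Leg 1: heading=1.6°, groundspeed=214.8 kt
Leg 2: heading=177.3°, groundspeed=185.1 kt
Leg 3: heading=61.2°, groundspeed=215.7 kt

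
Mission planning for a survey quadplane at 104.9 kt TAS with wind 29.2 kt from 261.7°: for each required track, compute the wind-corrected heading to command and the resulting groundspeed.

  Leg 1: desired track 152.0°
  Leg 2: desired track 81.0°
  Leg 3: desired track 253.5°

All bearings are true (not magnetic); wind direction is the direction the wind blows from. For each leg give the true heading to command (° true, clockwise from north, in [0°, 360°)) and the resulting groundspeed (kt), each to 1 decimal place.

Leg 1: heading=167.2°, groundspeed=111.1 kt
Leg 2: heading=80.8°, groundspeed=134.1 kt
Leg 3: heading=255.8°, groundspeed=75.9 kt

Leg 1: desired track 152.0°; wind correction +15.2° → command heading 167.2°, groundspeed 111.1 kt
Leg 2: desired track 81.0°; wind correction -0.2° → command heading 80.8°, groundspeed 134.1 kt
Leg 3: desired track 253.5°; wind correction +2.3° → command heading 255.8°, groundspeed 75.9 kt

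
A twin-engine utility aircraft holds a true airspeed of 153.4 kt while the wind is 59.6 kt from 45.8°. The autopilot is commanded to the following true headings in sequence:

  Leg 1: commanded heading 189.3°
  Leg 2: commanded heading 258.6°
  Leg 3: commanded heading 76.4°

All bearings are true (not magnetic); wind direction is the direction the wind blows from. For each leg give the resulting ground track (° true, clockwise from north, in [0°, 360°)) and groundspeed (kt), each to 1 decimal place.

Leg 1: heading 189.3°; drift +10.0° → track 199.3°, groundspeed 204.4 kt
Leg 2: heading 258.6°; drift -9.0° → track 249.6°, groundspeed 206.0 kt
Leg 3: heading 76.4°; drift +16.5° → track 92.9°, groundspeed 106.5 kt

Leg 1: track=199.3°, groundspeed=204.4 kt
Leg 2: track=249.6°, groundspeed=206.0 kt
Leg 3: track=92.9°, groundspeed=106.5 kt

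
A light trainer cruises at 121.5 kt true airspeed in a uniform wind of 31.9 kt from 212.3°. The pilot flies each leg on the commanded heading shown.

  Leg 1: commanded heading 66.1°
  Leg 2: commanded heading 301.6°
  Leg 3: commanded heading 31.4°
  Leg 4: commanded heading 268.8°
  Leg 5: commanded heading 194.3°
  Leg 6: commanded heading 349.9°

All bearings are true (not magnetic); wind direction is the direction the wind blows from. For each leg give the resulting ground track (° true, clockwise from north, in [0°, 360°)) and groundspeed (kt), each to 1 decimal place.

Leg 1: heading 66.1°; drift -6.8° → track 59.3°, groundspeed 149.1 kt
Leg 2: heading 301.6°; drift +14.8° → track 316.4°, groundspeed 125.2 kt
Leg 3: heading 31.4°; drift +0.2° → track 31.6°, groundspeed 153.4 kt
Leg 4: heading 268.8°; drift +14.4° → track 283.2°, groundspeed 107.2 kt
Leg 5: heading 194.3°; drift -6.2° → track 188.1°, groundspeed 91.7 kt
Leg 6: heading 349.9°; drift +8.4° → track 358.3°, groundspeed 146.6 kt

Leg 1: track=59.3°, groundspeed=149.1 kt
Leg 2: track=316.4°, groundspeed=125.2 kt
Leg 3: track=31.6°, groundspeed=153.4 kt
Leg 4: track=283.2°, groundspeed=107.2 kt
Leg 5: track=188.1°, groundspeed=91.7 kt
Leg 6: track=358.3°, groundspeed=146.6 kt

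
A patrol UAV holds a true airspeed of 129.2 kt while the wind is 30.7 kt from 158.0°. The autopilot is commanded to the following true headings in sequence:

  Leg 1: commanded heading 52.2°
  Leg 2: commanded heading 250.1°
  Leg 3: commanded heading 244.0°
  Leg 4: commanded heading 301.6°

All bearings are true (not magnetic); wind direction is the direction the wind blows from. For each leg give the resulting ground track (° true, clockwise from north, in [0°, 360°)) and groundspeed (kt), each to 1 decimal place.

Leg 1: track=40.1°, groundspeed=140.7 kt
Leg 2: track=263.3°, groundspeed=133.9 kt
Leg 3: track=257.6°, groundspeed=130.7 kt
Leg 4: track=308.4°, groundspeed=155.0 kt

Leg 1: heading 52.2°; drift -12.1° → track 40.1°, groundspeed 140.7 kt
Leg 2: heading 250.1°; drift +13.2° → track 263.3°, groundspeed 133.9 kt
Leg 3: heading 244.0°; drift +13.6° → track 257.6°, groundspeed 130.7 kt
Leg 4: heading 301.6°; drift +6.8° → track 308.4°, groundspeed 155.0 kt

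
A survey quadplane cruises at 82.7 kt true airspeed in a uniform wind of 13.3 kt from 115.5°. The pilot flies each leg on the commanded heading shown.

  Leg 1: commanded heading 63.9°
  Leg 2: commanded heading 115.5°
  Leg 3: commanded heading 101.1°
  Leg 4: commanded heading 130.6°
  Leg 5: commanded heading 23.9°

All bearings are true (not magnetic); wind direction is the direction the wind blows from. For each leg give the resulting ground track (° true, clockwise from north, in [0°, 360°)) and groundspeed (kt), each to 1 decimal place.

Leg 1: heading 63.9°; drift -8.0° → track 55.9°, groundspeed 75.2 kt
Leg 2: heading 115.5°; drift +0.0° → track 115.5°, groundspeed 69.4 kt
Leg 3: heading 101.1°; drift -2.7° → track 98.4°, groundspeed 69.9 kt
Leg 4: heading 130.6°; drift +2.8° → track 133.4°, groundspeed 69.9 kt
Leg 5: heading 23.9°; drift -9.1° → track 14.8°, groundspeed 84.1 kt

Leg 1: track=55.9°, groundspeed=75.2 kt
Leg 2: track=115.5°, groundspeed=69.4 kt
Leg 3: track=98.4°, groundspeed=69.9 kt
Leg 4: track=133.4°, groundspeed=69.9 kt
Leg 5: track=14.8°, groundspeed=84.1 kt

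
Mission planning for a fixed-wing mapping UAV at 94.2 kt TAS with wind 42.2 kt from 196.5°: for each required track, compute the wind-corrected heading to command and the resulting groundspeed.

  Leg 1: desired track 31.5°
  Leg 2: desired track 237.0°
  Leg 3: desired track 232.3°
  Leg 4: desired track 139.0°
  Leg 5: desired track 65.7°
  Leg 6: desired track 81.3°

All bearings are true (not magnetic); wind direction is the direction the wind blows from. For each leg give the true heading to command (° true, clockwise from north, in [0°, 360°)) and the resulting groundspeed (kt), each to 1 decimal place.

Leg 1: heading=38.2°, groundspeed=134.3 kt
Leg 2: heading=220.1°, groundspeed=58.0 kt
Leg 3: heading=217.1°, groundspeed=56.7 kt
Leg 4: heading=161.2°, groundspeed=64.5 kt
Leg 5: heading=85.5°, groundspeed=116.2 kt
Leg 6: heading=105.2°, groundspeed=104.1 kt

Leg 1: desired track 31.5°; wind correction +6.7° → command heading 38.2°, groundspeed 134.3 kt
Leg 2: desired track 237.0°; wind correction -16.9° → command heading 220.1°, groundspeed 58.0 kt
Leg 3: desired track 232.3°; wind correction -15.2° → command heading 217.1°, groundspeed 56.7 kt
Leg 4: desired track 139.0°; wind correction +22.2° → command heading 161.2°, groundspeed 64.5 kt
Leg 5: desired track 65.7°; wind correction +19.8° → command heading 85.5°, groundspeed 116.2 kt
Leg 6: desired track 81.3°; wind correction +23.9° → command heading 105.2°, groundspeed 104.1 kt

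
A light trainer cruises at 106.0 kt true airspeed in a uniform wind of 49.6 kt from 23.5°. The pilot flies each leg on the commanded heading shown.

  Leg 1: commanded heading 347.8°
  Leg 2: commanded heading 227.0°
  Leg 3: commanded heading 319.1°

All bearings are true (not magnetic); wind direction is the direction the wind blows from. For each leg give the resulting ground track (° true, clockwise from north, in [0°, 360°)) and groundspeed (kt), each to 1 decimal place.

Leg 1: track=324.0°, groundspeed=71.8 kt
Leg 2: track=219.6°, groundspeed=152.8 kt
Leg 3: track=291.2°, groundspeed=95.7 kt

Leg 1: heading 347.8°; drift -23.8° → track 324.0°, groundspeed 71.8 kt
Leg 2: heading 227.0°; drift -7.4° → track 219.6°, groundspeed 152.8 kt
Leg 3: heading 319.1°; drift -27.9° → track 291.2°, groundspeed 95.7 kt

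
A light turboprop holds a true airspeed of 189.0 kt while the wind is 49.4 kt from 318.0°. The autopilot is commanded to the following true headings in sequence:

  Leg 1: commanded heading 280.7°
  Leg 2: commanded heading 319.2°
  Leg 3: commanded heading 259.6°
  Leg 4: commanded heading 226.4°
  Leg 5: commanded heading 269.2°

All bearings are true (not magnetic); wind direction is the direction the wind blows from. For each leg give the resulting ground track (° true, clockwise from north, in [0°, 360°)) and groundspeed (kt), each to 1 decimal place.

Leg 1: track=269.4°, groundspeed=152.7 kt
Leg 2: track=319.6°, groundspeed=139.6 kt
Leg 3: track=245.1°, groundspeed=168.5 kt
Leg 4: track=211.9°, groundspeed=196.7 kt
Leg 5: track=255.8°, groundspeed=160.8 kt

Leg 1: heading 280.7°; drift -11.3° → track 269.4°, groundspeed 152.7 kt
Leg 2: heading 319.2°; drift +0.4° → track 319.6°, groundspeed 139.6 kt
Leg 3: heading 259.6°; drift -14.5° → track 245.1°, groundspeed 168.5 kt
Leg 4: heading 226.4°; drift -14.5° → track 211.9°, groundspeed 196.7 kt
Leg 5: heading 269.2°; drift -13.4° → track 255.8°, groundspeed 160.8 kt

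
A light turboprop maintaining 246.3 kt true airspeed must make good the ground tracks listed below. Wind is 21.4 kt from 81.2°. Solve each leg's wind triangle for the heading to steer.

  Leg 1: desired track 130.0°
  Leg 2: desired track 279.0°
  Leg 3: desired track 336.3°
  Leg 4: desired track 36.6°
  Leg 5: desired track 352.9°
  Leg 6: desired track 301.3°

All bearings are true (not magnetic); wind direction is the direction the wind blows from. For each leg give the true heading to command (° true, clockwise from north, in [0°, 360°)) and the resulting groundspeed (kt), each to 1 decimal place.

Leg 1: heading=126.3°, groundspeed=231.7 kt
Leg 2: heading=280.5°, groundspeed=266.6 kt
Leg 3: heading=341.1°, groundspeed=250.9 kt
Leg 4: heading=40.1°, groundspeed=230.6 kt
Leg 5: heading=357.9°, groundspeed=244.7 kt
Leg 6: heading=304.5°, groundspeed=262.3 kt

Leg 1: desired track 130.0°; wind correction -3.7° → command heading 126.3°, groundspeed 231.7 kt
Leg 2: desired track 279.0°; wind correction +1.5° → command heading 280.5°, groundspeed 266.6 kt
Leg 3: desired track 336.3°; wind correction +4.8° → command heading 341.1°, groundspeed 250.9 kt
Leg 4: desired track 36.6°; wind correction +3.5° → command heading 40.1°, groundspeed 230.6 kt
Leg 5: desired track 352.9°; wind correction +5.0° → command heading 357.9°, groundspeed 244.7 kt
Leg 6: desired track 301.3°; wind correction +3.2° → command heading 304.5°, groundspeed 262.3 kt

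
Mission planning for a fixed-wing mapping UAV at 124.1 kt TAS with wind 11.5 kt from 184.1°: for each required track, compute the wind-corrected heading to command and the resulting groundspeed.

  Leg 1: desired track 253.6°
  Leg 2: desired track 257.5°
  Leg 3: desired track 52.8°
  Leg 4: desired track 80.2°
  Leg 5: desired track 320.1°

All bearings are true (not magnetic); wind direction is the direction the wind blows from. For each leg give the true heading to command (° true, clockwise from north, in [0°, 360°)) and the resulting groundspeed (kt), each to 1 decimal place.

Leg 1: heading=248.6°, groundspeed=119.6 kt
Leg 2: heading=252.4°, groundspeed=120.3 kt
Leg 3: heading=56.8°, groundspeed=131.4 kt
Leg 4: heading=85.4°, groundspeed=126.4 kt
Leg 5: heading=316.4°, groundspeed=132.1 kt

Leg 1: desired track 253.6°; wind correction -5.0° → command heading 248.6°, groundspeed 119.6 kt
Leg 2: desired track 257.5°; wind correction -5.1° → command heading 252.4°, groundspeed 120.3 kt
Leg 3: desired track 52.8°; wind correction +4.0° → command heading 56.8°, groundspeed 131.4 kt
Leg 4: desired track 80.2°; wind correction +5.2° → command heading 85.4°, groundspeed 126.4 kt
Leg 5: desired track 320.1°; wind correction -3.7° → command heading 316.4°, groundspeed 132.1 kt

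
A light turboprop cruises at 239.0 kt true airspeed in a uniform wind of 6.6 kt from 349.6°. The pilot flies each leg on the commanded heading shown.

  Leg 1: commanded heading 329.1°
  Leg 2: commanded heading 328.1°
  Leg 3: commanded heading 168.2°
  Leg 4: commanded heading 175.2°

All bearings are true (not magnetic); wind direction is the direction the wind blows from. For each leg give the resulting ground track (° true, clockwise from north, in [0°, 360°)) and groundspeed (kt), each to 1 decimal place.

Leg 1: track=328.5°, groundspeed=232.8 kt
Leg 2: track=327.5°, groundspeed=232.9 kt
Leg 3: track=168.2°, groundspeed=245.6 kt
Leg 4: track=175.0°, groundspeed=245.6 kt

Leg 1: heading 329.1°; drift -0.6° → track 328.5°, groundspeed 232.8 kt
Leg 2: heading 328.1°; drift -0.6° → track 327.5°, groundspeed 232.9 kt
Leg 3: heading 168.2°; drift +0.0° → track 168.2°, groundspeed 245.6 kt
Leg 4: heading 175.2°; drift -0.2° → track 175.0°, groundspeed 245.6 kt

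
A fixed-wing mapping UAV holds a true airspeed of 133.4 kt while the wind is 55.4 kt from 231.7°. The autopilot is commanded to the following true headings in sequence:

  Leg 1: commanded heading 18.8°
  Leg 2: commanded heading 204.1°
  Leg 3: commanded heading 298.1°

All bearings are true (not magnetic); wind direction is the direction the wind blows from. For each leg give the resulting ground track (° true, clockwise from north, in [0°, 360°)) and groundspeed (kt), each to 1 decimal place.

Leg 1: heading 18.8°; drift +9.5° → track 28.3°, groundspeed 182.4 kt
Leg 2: heading 204.1°; drift -16.9° → track 187.2°, groundspeed 88.1 kt
Leg 3: heading 298.1°; drift +24.5° → track 322.6°, groundspeed 122.3 kt

Leg 1: track=28.3°, groundspeed=182.4 kt
Leg 2: track=187.2°, groundspeed=88.1 kt
Leg 3: track=322.6°, groundspeed=122.3 kt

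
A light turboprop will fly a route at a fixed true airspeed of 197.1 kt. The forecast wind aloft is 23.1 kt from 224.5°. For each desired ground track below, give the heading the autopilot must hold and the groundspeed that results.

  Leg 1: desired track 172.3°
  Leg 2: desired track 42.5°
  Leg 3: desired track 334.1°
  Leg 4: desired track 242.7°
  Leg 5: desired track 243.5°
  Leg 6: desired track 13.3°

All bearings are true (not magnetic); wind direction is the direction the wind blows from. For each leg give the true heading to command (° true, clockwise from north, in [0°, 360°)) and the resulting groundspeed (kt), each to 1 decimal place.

Leg 1: desired track 172.3°; wind correction +5.3° → command heading 177.6°, groundspeed 182.1 kt
Leg 2: desired track 42.5°; wind correction -0.2° → command heading 42.3°, groundspeed 220.2 kt
Leg 3: desired track 334.1°; wind correction -6.3° → command heading 327.8°, groundspeed 203.6 kt
Leg 4: desired track 242.7°; wind correction -2.1° → command heading 240.6°, groundspeed 175.0 kt
Leg 5: desired track 243.5°; wind correction -2.2° → command heading 241.3°, groundspeed 175.1 kt
Leg 6: desired track 13.3°; wind correction -3.5° → command heading 9.8°, groundspeed 216.5 kt

Leg 1: heading=177.6°, groundspeed=182.1 kt
Leg 2: heading=42.3°, groundspeed=220.2 kt
Leg 3: heading=327.8°, groundspeed=203.6 kt
Leg 4: heading=240.6°, groundspeed=175.0 kt
Leg 5: heading=241.3°, groundspeed=175.1 kt
Leg 6: heading=9.8°, groundspeed=216.5 kt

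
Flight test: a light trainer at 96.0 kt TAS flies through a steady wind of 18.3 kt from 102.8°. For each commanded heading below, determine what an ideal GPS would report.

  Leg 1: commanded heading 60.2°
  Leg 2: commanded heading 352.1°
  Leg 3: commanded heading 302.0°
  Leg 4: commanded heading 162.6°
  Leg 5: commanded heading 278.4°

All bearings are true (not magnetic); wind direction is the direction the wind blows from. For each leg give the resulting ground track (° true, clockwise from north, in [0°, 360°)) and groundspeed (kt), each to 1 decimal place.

Leg 1: heading 60.2°; drift -8.5° → track 51.7°, groundspeed 83.5 kt
Leg 2: heading 352.1°; drift -9.5° → track 342.6°, groundspeed 103.9 kt
Leg 3: heading 302.0°; drift -3.0° → track 299.0°, groundspeed 113.4 kt
Leg 4: heading 162.6°; drift +10.3° → track 172.9°, groundspeed 88.2 kt
Leg 5: heading 278.4°; drift +0.7° → track 279.1°, groundspeed 114.3 kt

Leg 1: track=51.7°, groundspeed=83.5 kt
Leg 2: track=342.6°, groundspeed=103.9 kt
Leg 3: track=299.0°, groundspeed=113.4 kt
Leg 4: track=172.9°, groundspeed=88.2 kt
Leg 5: track=279.1°, groundspeed=114.3 kt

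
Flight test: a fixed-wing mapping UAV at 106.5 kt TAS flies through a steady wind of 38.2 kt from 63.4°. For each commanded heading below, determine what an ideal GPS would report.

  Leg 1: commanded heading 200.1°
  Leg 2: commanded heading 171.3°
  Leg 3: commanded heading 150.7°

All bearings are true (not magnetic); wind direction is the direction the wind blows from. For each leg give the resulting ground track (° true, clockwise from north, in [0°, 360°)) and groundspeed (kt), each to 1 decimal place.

Leg 1: track=211.1°, groundspeed=136.8 kt
Leg 2: track=188.4°, groundspeed=123.7 kt
Leg 3: track=170.7°, groundspeed=111.4 kt

Leg 1: heading 200.1°; drift +11.0° → track 211.1°, groundspeed 136.8 kt
Leg 2: heading 171.3°; drift +17.1° → track 188.4°, groundspeed 123.7 kt
Leg 3: heading 150.7°; drift +20.0° → track 170.7°, groundspeed 111.4 kt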